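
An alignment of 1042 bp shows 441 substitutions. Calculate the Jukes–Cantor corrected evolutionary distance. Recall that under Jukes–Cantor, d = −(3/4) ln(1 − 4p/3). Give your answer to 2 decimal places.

0.62

p = 441/1042 ≈ 0.423225.
d = −(3/4) ln(1 − 4p/3) = −0.75 ln(1 − 0.5643) = −0.75 ln(0.4357)
  = −0.75 × (-0.830801) = 0.623101 substitutions/site.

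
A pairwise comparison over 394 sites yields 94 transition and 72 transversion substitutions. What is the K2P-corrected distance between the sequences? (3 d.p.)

0.653

P = 94/394 ≈ 0.238579 and Q = 72/394 ≈ 0.182741.
Under the Kimura two-parameter model, d = −½ ln(1 − 2P − Q) − ¼ ln(1 − 2Q).
1 − 2P − Q = 0.340101, giving −½ ln(0.340101) = 0.539256.
1 − 2Q = 0.634518, giving −¼ ln(0.634518) = 0.113722.
d = 0.539256 + 0.113722 = 0.652978.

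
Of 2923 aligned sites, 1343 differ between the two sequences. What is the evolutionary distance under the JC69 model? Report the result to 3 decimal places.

0.711

p = 1343/2923 ≈ 0.459459.
d = −(3/4) ln(1 − 4p/3) = −0.75 ln(1 − 0.612612) = −0.75 ln(0.387388)
  = −0.75 × (-0.948329) = 0.711247 substitutions/site.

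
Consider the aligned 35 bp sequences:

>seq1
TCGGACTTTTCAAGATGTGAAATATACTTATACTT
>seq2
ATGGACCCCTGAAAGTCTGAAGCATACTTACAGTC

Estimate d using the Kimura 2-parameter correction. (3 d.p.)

Of 35 sites, 10 differences are transitions and 4 are transversions, so P = 10/35 ≈ 0.285714 and Q = 4/35 ≈ 0.114286.
Under the Kimura two-parameter model, d = −½ ln(1 − 2P − Q) − ¼ ln(1 − 2Q).
1 − 2P − Q = 0.314286, giving −½ ln(0.314286) = 0.578726.
1 − 2Q = 0.771428, giving −¼ ln(0.771428) = 0.064878.
d = 0.578726 + 0.064878 = 0.643604.

0.644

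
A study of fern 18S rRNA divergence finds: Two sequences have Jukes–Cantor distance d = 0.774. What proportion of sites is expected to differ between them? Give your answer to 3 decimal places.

p = (3/4)(1 − e^(−4d/3)) = 0.75 × (1 − e^(-1.032)) = 0.75 × (1 − 0.356294) = 0.482780.

0.483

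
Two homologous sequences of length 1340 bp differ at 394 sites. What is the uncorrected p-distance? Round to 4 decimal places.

0.2940

p = 394/1340 = 0.294029… ≈ 0.2940 (to 4 d.p.).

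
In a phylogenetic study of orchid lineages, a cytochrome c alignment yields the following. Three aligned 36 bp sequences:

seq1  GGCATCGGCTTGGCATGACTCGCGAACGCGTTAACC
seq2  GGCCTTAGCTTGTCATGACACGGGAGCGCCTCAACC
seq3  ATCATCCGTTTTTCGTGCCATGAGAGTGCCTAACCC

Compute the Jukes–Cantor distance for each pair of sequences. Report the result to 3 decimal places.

seq1–seq2: 9/36 sites differ → p = 0.25, d = −0.75 ln(1 − 0.333333) = 0.304098 ≈ 0.304.
seq1–seq3: 16/36 sites differ → p ≈ 0.444444, d = −0.75 ln(1 − 0.592592) = 0.673455 ≈ 0.673.
seq2–seq3: 14/36 sites differ → p ≈ 0.388889, d = −0.75 ln(1 − 0.518519) = 0.548166 ≈ 0.548.

d(seq1,seq2) = 0.304, d(seq1,seq3) = 0.673, d(seq2,seq3) = 0.548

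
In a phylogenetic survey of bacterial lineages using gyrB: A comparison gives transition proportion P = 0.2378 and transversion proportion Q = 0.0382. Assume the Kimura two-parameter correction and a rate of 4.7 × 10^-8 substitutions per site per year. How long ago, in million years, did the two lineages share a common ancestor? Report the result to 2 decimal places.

4.05

Under the Kimura two-parameter model, d = −½ ln(1 − 2P − Q) − ¼ ln(1 − 2Q).
1 − 2P − Q = 0.4862, giving −½ ln(0.4862) = 0.360568.
1 − 2Q = 0.9236, giving −¼ ln(0.9236) = 0.019869.
d = 0.360568 + 0.019869 = 0.380437.
Under a molecular clock d = 2μt, so t = d/(2μ) = 0.380437 / (2 × 4.7 × 10^-8) = 4.05 million years.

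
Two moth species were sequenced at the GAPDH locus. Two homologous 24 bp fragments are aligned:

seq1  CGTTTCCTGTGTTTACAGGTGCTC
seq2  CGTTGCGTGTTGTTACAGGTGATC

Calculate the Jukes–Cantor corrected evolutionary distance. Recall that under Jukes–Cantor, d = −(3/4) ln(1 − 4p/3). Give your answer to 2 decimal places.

0.24

The sequences differ at 5 of 24 sites (5, 7, 11, 12, 22), so p = 5/24 ≈ 0.208333.
d = −(3/4) ln(1 − 4p/3) = −0.75 ln(1 − 0.277777) = −0.75 ln(0.722223)
  = −0.75 × (-0.325421) = 0.244066 substitutions/site.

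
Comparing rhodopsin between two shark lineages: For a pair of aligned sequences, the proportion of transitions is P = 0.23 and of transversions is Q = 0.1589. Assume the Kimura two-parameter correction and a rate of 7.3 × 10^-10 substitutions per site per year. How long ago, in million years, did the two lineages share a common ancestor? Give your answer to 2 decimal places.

395.86

Under the Kimura two-parameter model, d = −½ ln(1 − 2P − Q) − ¼ ln(1 − 2Q).
1 − 2P − Q = 0.3811, giving −½ ln(0.3811) = 0.482347.
1 − 2Q = 0.6822, giving −¼ ln(0.6822) = 0.095608.
d = 0.482347 + 0.095608 = 0.577955.
Under a molecular clock d = 2μt, so t = d/(2μ) = 0.577955 / (2 × 7.3 × 10^-10) = 395.86 million years.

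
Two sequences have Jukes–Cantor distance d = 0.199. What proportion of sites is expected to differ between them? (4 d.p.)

0.1748

p = (3/4)(1 − e^(−4d/3)) = 0.75 × (1 − e^(-0.265333)) = 0.75 × (1 − 0.766951) = 0.174787.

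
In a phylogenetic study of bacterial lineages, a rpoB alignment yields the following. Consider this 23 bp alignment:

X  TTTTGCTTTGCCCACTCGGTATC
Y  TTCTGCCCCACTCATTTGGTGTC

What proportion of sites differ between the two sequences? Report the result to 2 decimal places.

0.39

The sequences differ at 9 of 23 positions (sites 3, 7, 8, 9, 10, 12, 15, 17, 21).
p = 9/23 = 0.391304… ≈ 0.39 (to 2 d.p.).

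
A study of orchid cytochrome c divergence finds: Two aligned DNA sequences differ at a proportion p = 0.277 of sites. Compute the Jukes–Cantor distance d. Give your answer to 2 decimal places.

0.35

d = −(3/4) ln(1 − 4p/3) = −0.75 ln(1 − 0.369333) = −0.75 ln(0.630667)
  = −0.75 × (-0.460977) = 0.345733 substitutions/site.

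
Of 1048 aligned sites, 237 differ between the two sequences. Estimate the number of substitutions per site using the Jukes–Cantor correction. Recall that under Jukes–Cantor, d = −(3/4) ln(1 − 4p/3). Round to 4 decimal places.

0.2691

p = 237/1048 ≈ 0.226145.
d = −(3/4) ln(1 − 4p/3) = −0.75 ln(1 − 0.301527) = −0.75 ln(0.698473)
  = −0.75 × (-0.358859) = 0.269144 substitutions/site.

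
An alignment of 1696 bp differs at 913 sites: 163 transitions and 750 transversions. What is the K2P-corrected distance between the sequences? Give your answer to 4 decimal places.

1.0426

P = 163/1696 ≈ 0.096108 and Q = 750/1696 ≈ 0.442217.
Under the Kimura two-parameter model, d = −½ ln(1 − 2P − Q) − ¼ ln(1 − 2Q).
1 − 2P − Q = 0.365567, giving −½ ln(0.365567) = 0.503153.
1 − 2Q = 0.115566, giving −¼ ln(0.115566) = 0.539478.
d = 0.503153 + 0.539478 = 1.042631.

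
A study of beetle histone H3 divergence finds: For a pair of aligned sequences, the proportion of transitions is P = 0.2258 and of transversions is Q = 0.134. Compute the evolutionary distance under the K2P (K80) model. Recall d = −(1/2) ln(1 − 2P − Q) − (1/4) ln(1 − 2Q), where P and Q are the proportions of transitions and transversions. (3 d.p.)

0.518

Under the Kimura two-parameter model, d = −½ ln(1 − 2P − Q) − ¼ ln(1 − 2Q).
1 − 2P − Q = 0.4144, giving −½ ln(0.4144) = 0.440462.
1 − 2Q = 0.732, giving −¼ ln(0.732) = 0.077994.
d = 0.440462 + 0.077994 = 0.518456.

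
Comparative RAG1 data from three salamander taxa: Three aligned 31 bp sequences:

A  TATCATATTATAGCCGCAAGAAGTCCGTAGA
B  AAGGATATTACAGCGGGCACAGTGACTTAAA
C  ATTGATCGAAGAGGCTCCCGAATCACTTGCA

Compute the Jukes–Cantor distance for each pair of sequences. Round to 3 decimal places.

A–B: 14/31 sites differ → p ≈ 0.451613, d = −0.75 ln(1 − 0.602151) = 0.691262 ≈ 0.691.
A–C: 17/31 sites differ → p ≈ 0.548387, d = −0.75 ln(1 − 0.731183) = 0.985293 ≈ 0.985.
B–C: 16/31 sites differ → p ≈ 0.516129, d = −0.75 ln(1 − 0.688172) = 0.873978 ≈ 0.874.

d(A,B) = 0.691, d(A,C) = 0.985, d(B,C) = 0.874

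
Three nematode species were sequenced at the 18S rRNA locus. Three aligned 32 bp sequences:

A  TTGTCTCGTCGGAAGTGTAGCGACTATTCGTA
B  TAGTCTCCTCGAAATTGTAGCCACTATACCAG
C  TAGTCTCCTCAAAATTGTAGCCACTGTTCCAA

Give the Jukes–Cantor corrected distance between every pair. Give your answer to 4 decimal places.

A–B: 9/32 sites differ → p = 0.28125, d = −0.75 ln(1 − 0.375) = 0.352503 ≈ 0.3525.
A–C: 9/32 sites differ → p = 0.28125, d = −0.75 ln(1 − 0.375) = 0.352503 ≈ 0.3525.
B–C: 4/32 sites differ → p = 0.125, d = −0.75 ln(1 − 0.166667) = 0.136741 ≈ 0.1367.

d(A,B) = 0.3525, d(A,C) = 0.3525, d(B,C) = 0.1367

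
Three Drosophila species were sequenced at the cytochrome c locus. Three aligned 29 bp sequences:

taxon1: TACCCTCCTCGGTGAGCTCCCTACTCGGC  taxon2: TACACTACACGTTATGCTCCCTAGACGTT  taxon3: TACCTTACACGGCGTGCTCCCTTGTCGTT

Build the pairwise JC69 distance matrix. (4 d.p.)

d(taxon1,taxon2) = 0.4618, d(taxon1,taxon3) = 0.4006, d(taxon2,taxon3) = 0.2913

taxon1–taxon2: 10/29 sites differ → p ≈ 0.344828, d = −0.75 ln(1 − 0.459771) = 0.461822 ≈ 0.4618.
taxon1–taxon3: 9/29 sites differ → p ≈ 0.310345, d = −0.75 ln(1 − 0.413793) = 0.400562 ≈ 0.4006.
taxon2–taxon3: 7/29 sites differ → p ≈ 0.241379, d = −0.75 ln(1 − 0.321839) = 0.291278 ≈ 0.2913.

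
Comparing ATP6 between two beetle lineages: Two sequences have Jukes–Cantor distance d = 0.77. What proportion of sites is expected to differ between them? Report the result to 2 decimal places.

0.48

p = (3/4)(1 − e^(−4d/3)) = 0.75 × (1 − e^(-1.026667)) = 0.75 × (1 − 0.358199) = 0.481351.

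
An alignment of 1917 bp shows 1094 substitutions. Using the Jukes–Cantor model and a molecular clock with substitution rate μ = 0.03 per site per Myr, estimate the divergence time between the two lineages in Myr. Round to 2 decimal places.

17.89

p = 1094/1917 ≈ 0.570683.
d = −(3/4) ln(1 − 4p/3) = −0.75 ln(1 − 0.760911) = −0.75 ln(0.239089)
  = −0.75 × (-1.430919) = 1.073189 substitutions/site.
Under a molecular clock d = 2μt, so t = d/(2μ) = 1.073189 / (2 × 0.03) = 17.89 Myr.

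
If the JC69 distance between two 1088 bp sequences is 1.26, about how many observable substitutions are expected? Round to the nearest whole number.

Invert JC69: p = (3/4)(1 − e^(−4d/3)) = 0.75 × (1 − e^(-1.68)) = 0.75 × (1 − 0.186374) = 0.610220.
Expected differing sites = pL ≈ 0.610220 × 1088 = 663.91936 ≈ 664.

664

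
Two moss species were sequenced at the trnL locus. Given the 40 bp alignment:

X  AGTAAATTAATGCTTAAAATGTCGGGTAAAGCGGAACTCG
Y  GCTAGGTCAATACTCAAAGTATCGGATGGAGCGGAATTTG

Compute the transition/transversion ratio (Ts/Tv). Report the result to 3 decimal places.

13.000

Transitions are A↔G and C↔T; transversions are all other mismatches.
Transitions: 13. Transversions: 1.
R = 13/1 = 13.000.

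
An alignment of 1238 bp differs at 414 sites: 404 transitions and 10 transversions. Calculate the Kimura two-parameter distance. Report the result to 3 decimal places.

0.545

P = 404/1238 ≈ 0.326333 and Q = 10/1238 ≈ 0.008078.
Under the Kimura two-parameter model, d = −½ ln(1 − 2P − Q) − ¼ ln(1 − 2Q).
1 − 2P − Q = 0.339256, giving −½ ln(0.339256) = 0.540500.
1 − 2Q = 0.983844, giving −¼ ln(0.983844) = 0.004072.
d = 0.540500 + 0.004072 = 0.544572.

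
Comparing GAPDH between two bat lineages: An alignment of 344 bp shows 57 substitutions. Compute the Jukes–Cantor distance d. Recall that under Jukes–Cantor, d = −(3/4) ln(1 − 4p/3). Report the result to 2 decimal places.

p = 57/344 ≈ 0.165698.
d = −(3/4) ln(1 − 4p/3) = −0.75 ln(1 − 0.220931) = −0.75 ln(0.779069)
  = −0.75 × (-0.249656) = 0.187242 substitutions/site.

0.19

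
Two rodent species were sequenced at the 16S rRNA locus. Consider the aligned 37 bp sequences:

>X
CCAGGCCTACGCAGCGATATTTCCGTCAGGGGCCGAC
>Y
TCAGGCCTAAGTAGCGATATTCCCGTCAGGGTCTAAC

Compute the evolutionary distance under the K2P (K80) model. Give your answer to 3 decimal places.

Of 37 sites, 5 differences are transitions and 2 are transversions, so P = 5/37 ≈ 0.135135 and Q = 2/37 ≈ 0.054054.
Under the Kimura two-parameter model, d = −½ ln(1 − 2P − Q) − ¼ ln(1 − 2Q).
1 − 2P − Q = 0.675676, giving −½ ln(0.675676) = 0.196021.
1 − 2Q = 0.891892, giving −¼ ln(0.891892) = 0.028603.
d = 0.196021 + 0.028603 = 0.224624.

0.225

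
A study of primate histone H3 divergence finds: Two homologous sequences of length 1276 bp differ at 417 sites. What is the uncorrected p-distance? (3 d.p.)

p = 417/1276 = 0.326802… ≈ 0.327 (to 3 d.p.).

0.327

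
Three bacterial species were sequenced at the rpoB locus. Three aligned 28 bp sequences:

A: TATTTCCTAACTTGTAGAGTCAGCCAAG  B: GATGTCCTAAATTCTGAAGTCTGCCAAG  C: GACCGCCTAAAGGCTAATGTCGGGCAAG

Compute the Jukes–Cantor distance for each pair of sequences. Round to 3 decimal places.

d(A,B) = 0.304, d(A,C) = 0.635, d(B,C) = 0.420

A–B: 7/28 sites differ → p = 0.25, d = −0.75 ln(1 − 0.333333) = 0.304098 ≈ 0.304.
A–C: 12/28 sites differ → p ≈ 0.428571, d = −0.75 ln(1 − 0.571428) = 0.635472 ≈ 0.635.
B–C: 9/28 sites differ → p ≈ 0.321429, d = −0.75 ln(1 − 0.428572) = 0.419713 ≈ 0.420.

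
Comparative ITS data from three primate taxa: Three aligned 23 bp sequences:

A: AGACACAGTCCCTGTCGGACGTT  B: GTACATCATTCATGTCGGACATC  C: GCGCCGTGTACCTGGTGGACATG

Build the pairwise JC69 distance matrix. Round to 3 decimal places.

d(A,B) = 0.553, d(A,C) = 0.761, d(B,C) = 0.761

A–B: 9/23 sites differ → p ≈ 0.391304, d = −0.75 ln(1 − 0.521739) = 0.553199 ≈ 0.553.
A–C: 11/23 sites differ → p ≈ 0.478261, d = −0.75 ln(1 − 0.637681) = 0.761423 ≈ 0.761.
B–C: 11/23 sites differ → p ≈ 0.478261, d = −0.75 ln(1 − 0.637681) = 0.761423 ≈ 0.761.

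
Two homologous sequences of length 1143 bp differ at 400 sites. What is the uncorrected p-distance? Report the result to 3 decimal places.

p = 400/1143 = 0.349956… ≈ 0.350 (to 3 d.p.).

0.350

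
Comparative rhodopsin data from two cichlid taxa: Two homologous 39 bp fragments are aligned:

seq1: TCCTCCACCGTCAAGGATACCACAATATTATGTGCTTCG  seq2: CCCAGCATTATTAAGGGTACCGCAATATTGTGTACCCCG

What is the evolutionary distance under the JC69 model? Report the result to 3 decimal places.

0.441

The sequences differ at 13 of 39 sites, so p = 13/39 ≈ 0.333333.
d = −(3/4) ln(1 − 4p/3) = −0.75 ln(1 − 0.444444) = −0.75 ln(0.555556)
  = −0.75 × (-0.587786) = 0.440840 substitutions/site.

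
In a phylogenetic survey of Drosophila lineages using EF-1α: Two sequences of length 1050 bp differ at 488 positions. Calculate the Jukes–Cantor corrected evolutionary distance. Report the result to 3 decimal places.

0.725

p = 488/1050 ≈ 0.464762.
d = −(3/4) ln(1 − 4p/3) = −0.75 ln(1 − 0.619683) = −0.75 ln(0.380317)
  = −0.75 × (-0.966750) = 0.725063 substitutions/site.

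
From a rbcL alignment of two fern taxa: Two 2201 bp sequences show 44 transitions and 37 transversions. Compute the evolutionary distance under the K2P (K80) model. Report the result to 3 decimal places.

P = 44/2201 ≈ 0.019991 and Q = 37/2201 ≈ 0.016811.
Under the Kimura two-parameter model, d = −½ ln(1 − 2P − Q) − ¼ ln(1 − 2Q).
1 − 2P − Q = 0.943207, giving −½ ln(0.943207) = 0.029235.
1 − 2Q = 0.966378, giving −¼ ln(0.966378) = 0.008550.
d = 0.029235 + 0.008550 = 0.037785.

0.038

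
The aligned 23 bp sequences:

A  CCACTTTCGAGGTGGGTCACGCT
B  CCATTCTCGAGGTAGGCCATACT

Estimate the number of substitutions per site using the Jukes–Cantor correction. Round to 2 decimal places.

The sequences differ at 6 of 23 sites (4, 6, 14, 17, 20, 21), so p = 6/23 ≈ 0.26087.
d = −(3/4) ln(1 − 4p/3) = −0.75 ln(1 − 0.347827) = −0.75 ln(0.652173)
  = −0.75 × (-0.427445) = 0.320584 substitutions/site.

0.32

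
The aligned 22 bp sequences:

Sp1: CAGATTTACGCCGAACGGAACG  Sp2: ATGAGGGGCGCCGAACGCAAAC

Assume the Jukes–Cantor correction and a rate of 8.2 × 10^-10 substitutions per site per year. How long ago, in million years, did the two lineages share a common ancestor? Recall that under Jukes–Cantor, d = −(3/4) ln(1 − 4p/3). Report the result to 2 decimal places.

The sequences differ at 9 of 22 sites (1, 2, 5, 6, 7, 8, 18, 21, 22), so p = 9/22 ≈ 0.409091.
d = −(3/4) ln(1 − 4p/3) = −0.75 ln(1 − 0.545455) = −0.75 ln(0.454545)
  = −0.75 × (-0.788458) = 0.591344 substitutions/site.
Under a molecular clock d = 2μt, so t = d/(2μ) = 0.591344 / (2 × 8.2 × 10^-10) = 360.58 million years.

360.58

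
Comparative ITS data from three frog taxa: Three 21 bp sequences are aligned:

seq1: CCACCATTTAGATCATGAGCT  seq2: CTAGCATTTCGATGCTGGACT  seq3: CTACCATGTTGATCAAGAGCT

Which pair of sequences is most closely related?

seq1–seq2: 7/21 differ, p = 0.333, d = 0.441.
seq1–seq3: 4/21 differ, p = 0.190, d = 0.220.
seq2–seq3: 8/21 differ, p = 0.381, d = 0.532.
The smallest distance is between seq1 and seq3.

seq1 and seq3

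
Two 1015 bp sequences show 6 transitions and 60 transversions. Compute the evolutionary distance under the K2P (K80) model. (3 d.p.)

P = 6/1015 ≈ 0.005911 and Q = 60/1015 ≈ 0.059113.
Under the Kimura two-parameter model, d = −½ ln(1 − 2P − Q) − ¼ ln(1 − 2Q).
1 − 2P − Q = 0.929065, giving −½ ln(0.929065) = 0.036788.
1 − 2Q = 0.881774, giving −¼ ln(0.881774) = 0.031455.
d = 0.036788 + 0.031455 = 0.068243.

0.068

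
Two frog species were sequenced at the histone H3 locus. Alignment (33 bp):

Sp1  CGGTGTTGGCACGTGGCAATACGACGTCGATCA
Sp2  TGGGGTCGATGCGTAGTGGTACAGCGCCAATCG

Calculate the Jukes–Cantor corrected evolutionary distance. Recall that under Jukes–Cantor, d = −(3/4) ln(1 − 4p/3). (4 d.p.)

0.6987

The sequences differ at 15 of 33 sites, so p = 15/33 ≈ 0.454545.
d = −(3/4) ln(1 − 4p/3) = −0.75 ln(1 − 0.60606) = −0.75 ln(0.39394)
  = −0.75 × (-0.931557) = 0.698668 substitutions/site.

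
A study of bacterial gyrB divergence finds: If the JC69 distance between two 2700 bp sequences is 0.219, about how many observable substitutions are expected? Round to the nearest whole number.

Invert JC69: p = (3/4)(1 − e^(−4d/3)) = 0.75 × (1 − e^(-0.292)) = 0.75 × (1 − 0.746769) = 0.189923.
Expected differing sites = pL ≈ 0.189923 × 2700 = 512.7921 ≈ 513.

513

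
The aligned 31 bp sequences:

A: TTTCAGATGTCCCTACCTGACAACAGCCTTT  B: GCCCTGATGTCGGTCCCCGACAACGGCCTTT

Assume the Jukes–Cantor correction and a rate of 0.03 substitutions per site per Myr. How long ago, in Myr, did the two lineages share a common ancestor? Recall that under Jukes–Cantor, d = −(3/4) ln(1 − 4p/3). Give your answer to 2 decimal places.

6.12

The sequences differ at 9 of 31 sites (1, 2, 3, 5, 12, 13, 15, 18, 25), so p = 9/31 ≈ 0.290323.
d = −(3/4) ln(1 − 4p/3) = −0.75 ln(1 − 0.387097) = −0.75 ln(0.612903)
  = −0.75 × (-0.489549) = 0.367162 substitutions/site.
Under a molecular clock d = 2μt, so t = d/(2μ) = 0.367162 / (2 × 0.03) = 6.12 Myr.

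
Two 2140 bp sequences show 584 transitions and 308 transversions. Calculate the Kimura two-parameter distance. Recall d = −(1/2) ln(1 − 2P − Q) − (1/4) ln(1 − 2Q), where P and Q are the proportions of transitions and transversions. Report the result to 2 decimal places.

0.67

P = 584/2140 ≈ 0.272897 and Q = 308/2140 ≈ 0.143925.
Under the Kimura two-parameter model, d = −½ ln(1 − 2P − Q) − ¼ ln(1 − 2Q).
1 − 2P − Q = 0.310281, giving −½ ln(0.310281) = 0.585138.
1 − 2Q = 0.71215, giving −¼ ln(0.71215) = 0.084867.
d = 0.585138 + 0.084867 = 0.670005.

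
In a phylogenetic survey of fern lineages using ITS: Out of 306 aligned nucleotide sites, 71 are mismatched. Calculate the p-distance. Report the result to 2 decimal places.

0.23

p = 71/306 = 0.232026… ≈ 0.23 (to 2 d.p.).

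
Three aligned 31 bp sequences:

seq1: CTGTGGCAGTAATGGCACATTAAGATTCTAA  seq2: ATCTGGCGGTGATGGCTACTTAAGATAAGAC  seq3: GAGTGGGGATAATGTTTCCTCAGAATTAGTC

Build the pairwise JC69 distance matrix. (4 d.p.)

seq1–seq2: 11/31 sites differ → p ≈ 0.354839, d = −0.75 ln(1 − 0.473119) = 0.480585 ≈ 0.4806.
seq1–seq3: 16/31 sites differ → p ≈ 0.516129, d = −0.75 ln(1 − 0.688172) = 0.873978 ≈ 0.8740.
seq2–seq3: 14/31 sites differ → p ≈ 0.451613, d = −0.75 ln(1 − 0.602151) = 0.691262 ≈ 0.6913.

d(seq1,seq2) = 0.4806, d(seq1,seq3) = 0.8740, d(seq2,seq3) = 0.6913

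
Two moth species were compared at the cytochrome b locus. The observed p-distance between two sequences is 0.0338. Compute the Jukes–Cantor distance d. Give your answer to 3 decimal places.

0.035

d = −(3/4) ln(1 − 4p/3) = −0.75 ln(1 − 0.045067) = −0.75 ln(0.954933)
  = −0.75 × (-0.046114) = 0.034586 substitutions/site.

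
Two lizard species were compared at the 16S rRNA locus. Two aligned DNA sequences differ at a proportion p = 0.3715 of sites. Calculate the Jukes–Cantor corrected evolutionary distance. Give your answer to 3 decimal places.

0.513

d = −(3/4) ln(1 − 4p/3) = −0.75 ln(1 − 0.495333) = −0.75 ln(0.504667)
  = −0.75 × (-0.683856) = 0.512892 substitutions/site.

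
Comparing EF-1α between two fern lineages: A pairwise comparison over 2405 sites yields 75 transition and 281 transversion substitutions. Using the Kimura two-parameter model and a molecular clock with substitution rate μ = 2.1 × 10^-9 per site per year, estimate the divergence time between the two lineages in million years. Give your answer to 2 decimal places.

39.35

P = 75/2405 ≈ 0.031185 and Q = 281/2405 ≈ 0.11684.
Under the Kimura two-parameter model, d = −½ ln(1 − 2P − Q) − ¼ ln(1 − 2Q).
1 − 2P − Q = 0.82079, giving −½ ln(0.82079) = 0.098744.
1 − 2Q = 0.76632, giving −¼ ln(0.76632) = 0.066539.
d = 0.098744 + 0.066539 = 0.165283.
Under a molecular clock d = 2μt, so t = d/(2μ) = 0.165283 / (2 × 2.1 × 10^-9) = 39.35 million years.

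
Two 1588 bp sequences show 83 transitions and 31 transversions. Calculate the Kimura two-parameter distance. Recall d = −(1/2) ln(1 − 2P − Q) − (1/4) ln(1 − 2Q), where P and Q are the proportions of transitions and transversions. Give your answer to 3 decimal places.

0.076

P = 83/1588 ≈ 0.052267 and Q = 31/1588 ≈ 0.019521.
Under the Kimura two-parameter model, d = −½ ln(1 − 2P − Q) − ¼ ln(1 − 2Q).
1 − 2P − Q = 0.875945, giving −½ ln(0.875945) = 0.066226.
1 − 2Q = 0.960958, giving −¼ ln(0.960958) = 0.009956.
d = 0.066226 + 0.009956 = 0.076182.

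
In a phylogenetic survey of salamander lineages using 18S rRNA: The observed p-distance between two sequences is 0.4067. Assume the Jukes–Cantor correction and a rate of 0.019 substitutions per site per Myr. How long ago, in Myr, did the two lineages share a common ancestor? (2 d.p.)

d = −(3/4) ln(1 − 4p/3) = −0.75 ln(1 − 0.542267) = −0.75 ln(0.457733)
  = −0.75 × (-0.781469) = 0.586102 substitutions/site.
Under a molecular clock d = 2μt, so t = d/(2μ) = 0.586102 / (2 × 0.019) = 15.42 Myr.

15.42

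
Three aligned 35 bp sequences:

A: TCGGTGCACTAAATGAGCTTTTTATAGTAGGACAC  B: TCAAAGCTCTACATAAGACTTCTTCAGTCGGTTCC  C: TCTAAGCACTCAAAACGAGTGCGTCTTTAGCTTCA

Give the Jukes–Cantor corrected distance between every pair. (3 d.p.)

A–B: 15/35 sites differ → p ≈ 0.428571, d = −0.75 ln(1 − 0.571428) = 0.635472 ≈ 0.635.
A–C: 21/35 sites differ → p = 0.6, d = −0.75 ln(1 − 0.8) = 1.207078 ≈ 1.207.
B–C: 14/35 sites differ → p = 0.4, d = −0.75 ln(1 − 0.533333) = 0.571605 ≈ 0.572.

d(A,B) = 0.635, d(A,C) = 1.207, d(B,C) = 0.572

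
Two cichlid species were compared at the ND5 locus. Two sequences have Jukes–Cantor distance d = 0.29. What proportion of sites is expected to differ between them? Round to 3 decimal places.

0.241

p = (3/4)(1 − e^(−4d/3)) = 0.75 × (1 − e^(-0.386667)) = 0.75 × (1 − 0.679317) = 0.240512.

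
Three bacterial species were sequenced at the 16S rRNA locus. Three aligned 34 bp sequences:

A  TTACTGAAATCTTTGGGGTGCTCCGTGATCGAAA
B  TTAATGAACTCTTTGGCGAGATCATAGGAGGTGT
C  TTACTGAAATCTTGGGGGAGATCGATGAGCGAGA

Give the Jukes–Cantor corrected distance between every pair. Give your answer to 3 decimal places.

A–B: 14/34 sites differ → p ≈ 0.411765, d = −0.75 ln(1 − 0.54902) = 0.597249 ≈ 0.597.
A–C: 7/34 sites differ → p ≈ 0.205882, d = −0.75 ln(1 − 0.274509) = 0.240680 ≈ 0.241.
B–C: 12/34 sites differ → p ≈ 0.352941, d = −0.75 ln(1 − 0.470588) = 0.476991 ≈ 0.477.

d(A,B) = 0.597, d(A,C) = 0.241, d(B,C) = 0.477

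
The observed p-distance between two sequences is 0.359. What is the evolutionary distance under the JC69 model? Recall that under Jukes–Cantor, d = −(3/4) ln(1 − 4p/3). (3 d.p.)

0.489

d = −(3/4) ln(1 − 4p/3) = −0.75 ln(1 − 0.478667) = −0.75 ln(0.521333)
  = −0.75 × (-0.651366) = 0.488525 substitutions/site.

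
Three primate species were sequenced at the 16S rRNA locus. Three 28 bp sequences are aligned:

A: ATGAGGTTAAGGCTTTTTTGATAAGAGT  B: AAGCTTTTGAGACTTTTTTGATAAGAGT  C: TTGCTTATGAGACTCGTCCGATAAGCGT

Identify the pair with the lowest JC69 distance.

A–B: 6/28 differ, p = 0.214, d = 0.252.
A–C: 12/28 differ, p = 0.429, d = 0.635.
B–C: 8/28 differ, p = 0.286, d = 0.360.
The smallest distance is between A and B.

A and B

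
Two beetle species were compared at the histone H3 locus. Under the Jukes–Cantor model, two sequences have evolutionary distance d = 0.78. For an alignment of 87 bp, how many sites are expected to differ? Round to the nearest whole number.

Invert JC69: p = (3/4)(1 − e^(−4d/3)) = 0.75 × (1 − e^(-1.04)) = 0.75 × (1 − 0.353455) = 0.484909.
Expected differing sites = pL ≈ 0.484909 × 87 = 42.187083 ≈ 42.

42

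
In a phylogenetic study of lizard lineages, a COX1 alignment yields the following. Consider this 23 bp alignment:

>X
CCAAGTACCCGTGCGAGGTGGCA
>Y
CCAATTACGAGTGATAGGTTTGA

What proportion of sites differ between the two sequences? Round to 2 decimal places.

0.35

The sequences differ at 8 of 23 positions (sites 5, 9, 10, 14, 15, 20, 21, 22).
p = 8/23 = 0.347826… ≈ 0.35 (to 2 d.p.).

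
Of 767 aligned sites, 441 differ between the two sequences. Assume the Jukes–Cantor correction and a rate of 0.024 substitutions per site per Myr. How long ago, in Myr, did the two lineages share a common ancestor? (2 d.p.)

p = 441/767 ≈ 0.574967.
d = −(3/4) ln(1 − 4p/3) = −0.75 ln(1 − 0.766623) = −0.75 ln(0.233377)
  = −0.75 × (-1.455100) = 1.091325 substitutions/site.
Under a molecular clock d = 2μt, so t = d/(2μ) = 1.091325 / (2 × 0.024) = 22.74 Myr.

22.74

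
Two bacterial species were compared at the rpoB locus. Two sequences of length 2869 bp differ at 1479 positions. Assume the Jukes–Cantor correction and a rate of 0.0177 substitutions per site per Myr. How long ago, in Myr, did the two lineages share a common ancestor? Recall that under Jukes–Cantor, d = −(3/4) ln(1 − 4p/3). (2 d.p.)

24.63

p = 1479/2869 ≈ 0.515511.
d = −(3/4) ln(1 − 4p/3) = −0.75 ln(1 − 0.687348) = −0.75 ln(0.312652)
  = −0.75 × (-1.162665) = 0.871999 substitutions/site.
Under a molecular clock d = 2μt, so t = d/(2μ) = 0.871999 / (2 × 0.0177) = 24.63 Myr.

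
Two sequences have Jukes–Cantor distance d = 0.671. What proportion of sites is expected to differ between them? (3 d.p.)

0.443

p = (3/4)(1 − e^(−4d/3)) = 0.75 × (1 − e^(-0.894667)) = 0.75 × (1 − 0.408744) = 0.443442.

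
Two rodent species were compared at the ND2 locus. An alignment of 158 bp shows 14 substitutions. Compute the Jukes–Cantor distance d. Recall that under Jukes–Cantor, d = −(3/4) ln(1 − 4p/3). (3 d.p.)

0.094

p = 14/158 ≈ 0.088608.
d = −(3/4) ln(1 − 4p/3) = −0.75 ln(1 − 0.118144) = −0.75 ln(0.881856)
  = −0.75 × (-0.125727) = 0.094295 substitutions/site.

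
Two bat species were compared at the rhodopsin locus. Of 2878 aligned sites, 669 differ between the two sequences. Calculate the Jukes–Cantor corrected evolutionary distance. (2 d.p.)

p = 669/2878 ≈ 0.232453.
d = −(3/4) ln(1 − 4p/3) = −0.75 ln(1 − 0.309937) = −0.75 ln(0.690063)
  = −0.75 × (-0.370972) = 0.278229 substitutions/site.

0.28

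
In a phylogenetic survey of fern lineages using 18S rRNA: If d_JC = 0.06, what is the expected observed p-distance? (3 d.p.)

p = (3/4)(1 − e^(−4d/3)) = 0.75 × (1 − e^(-0.08)) = 0.75 × (1 − 0.923116) = 0.057663.

0.058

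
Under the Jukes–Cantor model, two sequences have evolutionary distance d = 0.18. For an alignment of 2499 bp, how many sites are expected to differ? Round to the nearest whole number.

Invert JC69: p = (3/4)(1 − e^(−4d/3)) = 0.75 × (1 − e^(-0.24)) = 0.75 × (1 − 0.786628) = 0.160029.
Expected differing sites = pL ≈ 0.160029 × 2499 = 399.912471 ≈ 400.

400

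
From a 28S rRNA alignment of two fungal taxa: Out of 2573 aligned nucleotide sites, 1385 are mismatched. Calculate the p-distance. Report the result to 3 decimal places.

p = 1385/2573 = 0.538282… ≈ 0.538 (to 3 d.p.).

0.538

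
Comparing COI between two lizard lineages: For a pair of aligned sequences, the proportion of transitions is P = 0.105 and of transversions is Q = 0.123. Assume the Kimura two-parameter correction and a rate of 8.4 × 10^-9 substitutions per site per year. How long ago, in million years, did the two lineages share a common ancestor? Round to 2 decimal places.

Under the Kimura two-parameter model, d = −½ ln(1 − 2P − Q) − ¼ ln(1 − 2Q).
1 − 2P − Q = 0.667, giving −½ ln(0.667) = 0.202483.
1 − 2Q = 0.754, giving −¼ ln(0.754) = 0.070591.
d = 0.202483 + 0.070591 = 0.273074.
Under a molecular clock d = 2μt, so t = d/(2μ) = 0.273074 / (2 × 8.4 × 10^-9) = 16.25 million years.

16.25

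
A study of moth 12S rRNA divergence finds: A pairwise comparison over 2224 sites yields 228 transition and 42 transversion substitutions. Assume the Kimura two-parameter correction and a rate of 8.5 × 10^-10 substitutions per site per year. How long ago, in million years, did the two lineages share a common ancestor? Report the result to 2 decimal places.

80.22

P = 228/2224 ≈ 0.102518 and Q = 42/2224 ≈ 0.018885.
Under the Kimura two-parameter model, d = −½ ln(1 − 2P − Q) − ¼ ln(1 − 2Q).
1 − 2P − Q = 0.776079, giving −½ ln(0.776079) = 0.126750.
1 − 2Q = 0.96223, giving −¼ ln(0.96223) = 0.009625.
d = 0.126750 + 0.009625 = 0.136375.
Under a molecular clock d = 2μt, so t = d/(2μ) = 0.136375 / (2 × 8.5 × 10^-10) = 80.22 million years.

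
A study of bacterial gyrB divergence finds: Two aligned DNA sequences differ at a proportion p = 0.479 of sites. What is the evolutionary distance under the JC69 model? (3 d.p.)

d = −(3/4) ln(1 − 4p/3) = −0.75 ln(1 − 0.638667) = −0.75 ln(0.361333)
  = −0.75 × (-1.017955) = 0.763466 substitutions/site.

0.763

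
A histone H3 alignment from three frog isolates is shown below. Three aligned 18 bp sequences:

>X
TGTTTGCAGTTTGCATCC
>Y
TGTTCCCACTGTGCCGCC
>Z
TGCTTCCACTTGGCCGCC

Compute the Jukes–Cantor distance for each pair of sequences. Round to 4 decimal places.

X–Y: 6/18 sites differ → p ≈ 0.333333, d = −0.75 ln(1 − 0.444444) = 0.440839 ≈ 0.4408.
X–Z: 6/18 sites differ → p ≈ 0.333333, d = −0.75 ln(1 − 0.444444) = 0.440839 ≈ 0.4408.
Y–Z: 4/18 sites differ → p ≈ 0.222222, d = −0.75 ln(1 − 0.296296) = 0.263548 ≈ 0.2635.

d(X,Y) = 0.4408, d(X,Z) = 0.4408, d(Y,Z) = 0.2635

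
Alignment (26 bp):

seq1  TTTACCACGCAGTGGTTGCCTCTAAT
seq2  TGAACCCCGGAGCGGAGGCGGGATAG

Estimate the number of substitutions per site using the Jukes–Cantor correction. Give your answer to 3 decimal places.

0.824

The sequences differ at 13 of 26 sites, so p = 13/26 = 0.5.
d = −(3/4) ln(1 − 4p/3) = −0.75 ln(1 − 0.666667) = −0.75 ln(0.333333)
  = −0.75 × (-1.098613) = 0.823960 substitutions/site.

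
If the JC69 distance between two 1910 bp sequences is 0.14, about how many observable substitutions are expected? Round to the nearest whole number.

Invert JC69: p = (3/4)(1 − e^(−4d/3)) = 0.75 × (1 − e^(-0.186667)) = 0.75 × (1 − 0.829720) = 0.127710.
Expected differing sites = pL ≈ 0.127710 × 1910 = 243.9261 ≈ 244.

244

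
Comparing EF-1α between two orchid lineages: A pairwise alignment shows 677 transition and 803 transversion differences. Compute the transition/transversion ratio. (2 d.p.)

R = 677/803 = 0.843088… ≈ 0.84 (to 2 d.p.).

0.84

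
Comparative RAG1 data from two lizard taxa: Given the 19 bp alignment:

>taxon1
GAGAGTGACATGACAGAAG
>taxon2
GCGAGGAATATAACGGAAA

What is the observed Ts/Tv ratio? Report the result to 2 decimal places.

2.50

Transitions are A↔G and C↔T; transversions are all other mismatches.
Transitions: 5. Transversions: 2.
R = 5/2 = 2.50.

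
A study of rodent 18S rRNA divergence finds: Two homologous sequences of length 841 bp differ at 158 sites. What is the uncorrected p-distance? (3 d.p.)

p = 158/841 = 0.187871… ≈ 0.188 (to 3 d.p.).

0.188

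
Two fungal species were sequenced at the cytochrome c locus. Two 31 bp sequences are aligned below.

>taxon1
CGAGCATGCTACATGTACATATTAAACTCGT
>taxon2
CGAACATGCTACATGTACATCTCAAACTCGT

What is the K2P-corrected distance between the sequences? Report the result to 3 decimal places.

0.105

Of 31 sites, 2 differences are transitions and 1 are transversions, so P = 2/31 ≈ 0.064516 and Q = 1/31 ≈ 0.032258.
Under the Kimura two-parameter model, d = −½ ln(1 − 2P − Q) − ¼ ln(1 − 2Q).
1 − 2P − Q = 0.83871, giving −½ ln(0.83871) = 0.087945.
1 − 2Q = 0.935484, giving −¼ ln(0.935484) = 0.016673.
d = 0.087945 + 0.016673 = 0.104618.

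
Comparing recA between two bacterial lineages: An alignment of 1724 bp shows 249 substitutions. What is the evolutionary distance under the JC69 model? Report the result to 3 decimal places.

0.160

p = 249/1724 ≈ 0.144432.
d = −(3/4) ln(1 − 4p/3) = −0.75 ln(1 − 0.192576) = −0.75 ln(0.807424)
  = −0.75 × (-0.213906) = 0.160430 substitutions/site.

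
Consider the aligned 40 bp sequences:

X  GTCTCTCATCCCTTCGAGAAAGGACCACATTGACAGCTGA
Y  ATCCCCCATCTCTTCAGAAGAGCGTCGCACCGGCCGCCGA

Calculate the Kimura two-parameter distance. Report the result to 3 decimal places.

0.831

Of 40 sites, 15 differences are transitions and 2 are transversions, so P = 15/40 = 0.375 and Q = 2/40 = 0.05.
Under the Kimura two-parameter model, d = −½ ln(1 − 2P − Q) − ¼ ln(1 − 2Q).
1 − 2P − Q = 0.2, giving −½ ln(0.2) = 0.804719.
1 − 2Q = 0.9, giving −¼ ln(0.9) = 0.026340.
d = 0.804719 + 0.026340 = 0.831059.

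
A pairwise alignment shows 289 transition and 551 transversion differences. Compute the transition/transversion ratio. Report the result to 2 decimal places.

0.52

R = 289/551 = 0.524500… ≈ 0.52 (to 2 d.p.).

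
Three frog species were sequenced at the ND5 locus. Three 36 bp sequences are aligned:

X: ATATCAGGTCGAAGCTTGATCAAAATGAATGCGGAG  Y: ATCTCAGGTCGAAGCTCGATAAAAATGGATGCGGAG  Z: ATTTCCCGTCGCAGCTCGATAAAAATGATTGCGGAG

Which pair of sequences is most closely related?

X and Y

X–Y: 4/36 differ, p = 0.111, d = 0.120.
X–Z: 7/36 differ, p = 0.194, d = 0.225.
Y–Z: 6/36 differ, p = 0.167, d = 0.188.
The smallest distance is between X and Y.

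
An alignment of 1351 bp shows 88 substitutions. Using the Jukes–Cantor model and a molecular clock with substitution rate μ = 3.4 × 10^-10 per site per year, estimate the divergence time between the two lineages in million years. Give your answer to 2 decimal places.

100.21

p = 88/1351 ≈ 0.065137.
d = −(3/4) ln(1 − 4p/3) = −0.75 ln(1 − 0.086849) = −0.75 ln(0.913151)
  = −0.75 × (-0.090854) = 0.068141 substitutions/site.
Under a molecular clock d = 2μt, so t = d/(2μ) = 0.068141 / (2 × 3.4 × 10^-10) = 100.21 million years.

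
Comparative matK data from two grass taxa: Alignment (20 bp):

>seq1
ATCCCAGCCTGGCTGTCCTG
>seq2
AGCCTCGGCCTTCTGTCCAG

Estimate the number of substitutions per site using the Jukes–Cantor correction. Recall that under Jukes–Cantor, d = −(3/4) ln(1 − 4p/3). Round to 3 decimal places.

0.572

The sequences differ at 8 of 20 sites (2, 5, 6, 8, 10, 11, 12, 19), so p = 8/20 = 0.4.
d = −(3/4) ln(1 − 4p/3) = −0.75 ln(1 − 0.533333) = −0.75 ln(0.466667)
  = −0.75 × (-0.762139) = 0.571604 substitutions/site.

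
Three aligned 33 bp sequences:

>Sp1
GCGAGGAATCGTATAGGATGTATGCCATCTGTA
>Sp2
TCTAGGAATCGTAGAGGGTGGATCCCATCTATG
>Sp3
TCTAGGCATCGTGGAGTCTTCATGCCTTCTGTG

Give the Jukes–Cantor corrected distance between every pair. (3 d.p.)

Sp1–Sp2: 8/33 sites differ → p ≈ 0.242424, d = −0.75 ln(1 − 0.323232) = 0.292820 ≈ 0.293.
Sp1–Sp3: 11/33 sites differ → p ≈ 0.333333, d = −0.75 ln(1 − 0.444444) = 0.440839 ≈ 0.441.
Sp2–Sp3: 9/33 sites differ → p ≈ 0.272727, d = −0.75 ln(1 − 0.363636) = 0.338988 ≈ 0.339.

d(Sp1,Sp2) = 0.293, d(Sp1,Sp3) = 0.441, d(Sp2,Sp3) = 0.339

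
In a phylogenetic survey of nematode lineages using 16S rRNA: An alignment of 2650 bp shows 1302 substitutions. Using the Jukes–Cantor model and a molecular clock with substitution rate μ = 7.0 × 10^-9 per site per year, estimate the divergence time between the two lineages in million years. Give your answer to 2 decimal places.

57.03

p = 1302/2650 ≈ 0.491321.
d = −(3/4) ln(1 − 4p/3) = −0.75 ln(1 − 0.655095) = −0.75 ln(0.344905)
  = −0.75 × (-1.064486) = 0.798365 substitutions/site.
Under a molecular clock d = 2μt, so t = d/(2μ) = 0.798365 / (2 × 7.0 × 10^-9) = 57.03 million years.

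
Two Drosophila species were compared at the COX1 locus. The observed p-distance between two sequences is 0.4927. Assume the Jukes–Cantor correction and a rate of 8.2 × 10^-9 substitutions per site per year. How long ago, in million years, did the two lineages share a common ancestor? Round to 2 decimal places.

d = −(3/4) ln(1 − 4p/3) = −0.75 ln(1 − 0.656933) = −0.75 ln(0.343067)
  = −0.75 × (-1.069830) = 0.802373 substitutions/site.
Under a molecular clock d = 2μt, so t = d/(2μ) = 0.802373 / (2 × 8.2 × 10^-9) = 48.93 million years.

48.93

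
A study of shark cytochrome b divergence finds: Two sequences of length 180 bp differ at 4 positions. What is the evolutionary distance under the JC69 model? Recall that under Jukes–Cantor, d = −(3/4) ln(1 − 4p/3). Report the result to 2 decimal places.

0.02

p = 4/180 ≈ 0.022222.
d = −(3/4) ln(1 − 4p/3) = −0.75 ln(1 − 0.029629) = −0.75 ln(0.970371)
  = −0.75 × (-0.030077) = 0.022558 substitutions/site.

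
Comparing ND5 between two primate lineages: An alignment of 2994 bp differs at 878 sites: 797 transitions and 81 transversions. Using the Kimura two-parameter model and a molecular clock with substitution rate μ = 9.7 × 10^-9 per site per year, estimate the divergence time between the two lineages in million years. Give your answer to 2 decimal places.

21.84

P = 797/2994 ≈ 0.266199 and Q = 81/2994 ≈ 0.027054.
Under the Kimura two-parameter model, d = −½ ln(1 − 2P − Q) − ¼ ln(1 − 2Q).
1 − 2P − Q = 0.440548, giving −½ ln(0.440548) = 0.409868.
1 − 2Q = 0.945892, giving −¼ ln(0.945892) = 0.013907.
d = 0.409868 + 0.013907 = 0.423775.
Under a molecular clock d = 2μt, so t = d/(2μ) = 0.423775 / (2 × 9.7 × 10^-9) = 21.84 million years.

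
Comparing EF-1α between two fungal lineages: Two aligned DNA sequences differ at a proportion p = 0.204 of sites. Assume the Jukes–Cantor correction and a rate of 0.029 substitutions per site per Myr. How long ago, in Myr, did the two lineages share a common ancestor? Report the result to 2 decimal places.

4.11

d = −(3/4) ln(1 − 4p/3) = −0.75 ln(1 − 0.272) = −0.75 ln(0.728)
  = −0.75 × (-0.317454) = 0.238091 substitutions/site.
Under a molecular clock d = 2μt, so t = d/(2μ) = 0.238091 / (2 × 0.029) = 4.11 Myr.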